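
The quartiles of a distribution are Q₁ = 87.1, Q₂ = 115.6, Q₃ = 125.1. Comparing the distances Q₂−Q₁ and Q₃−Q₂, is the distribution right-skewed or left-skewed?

Q₂ − Q₁ = 28.5;  Q₃ − Q₂ = 9.5
Q₂ − Q₁ > Q₃ − Q₂ ⇒ the lower half is more spread out ⇒ left-skewed.

left-skewed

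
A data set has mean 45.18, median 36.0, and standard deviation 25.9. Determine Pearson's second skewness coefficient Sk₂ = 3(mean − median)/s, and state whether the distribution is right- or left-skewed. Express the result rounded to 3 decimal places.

Sk₂ = 3(45.18 − 36.0) / 25.9 = 3 × 9.1800 / 25.9
    = 27.5400 / 25.9 ≈ 1.063
Sk₂ > 0 ⇒ mean > median ⇒ right-skewed (positive skew).

1.063, right-skewed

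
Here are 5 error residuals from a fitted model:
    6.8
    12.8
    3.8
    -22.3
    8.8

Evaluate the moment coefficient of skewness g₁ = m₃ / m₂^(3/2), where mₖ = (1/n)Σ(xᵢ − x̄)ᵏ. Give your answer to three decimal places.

x̄ = (6.8 + 12.8 + 3.8 - 22.3 + 8.8) / 5 = 1.9800
deviations (xᵢ − x̄): 4.8200, 10.8200, 1.8200, -24.2800, 6.8200
Σ(xᵢ − x̄)² = 779.6480 ⇒ m₂ = 779.6480/5 = 155.92960
Σ(xᵢ − x̄)³ = -12611.5601 ⇒ m₃ = -12611.5601/5 = -2522.31202
m₂^(3/2) = 155.92960^(1.5) = 1947.12058
g₁ = m₃ / m₂^(3/2) = -2522.31202 / 1947.12058 ≈ -1.295

-1.295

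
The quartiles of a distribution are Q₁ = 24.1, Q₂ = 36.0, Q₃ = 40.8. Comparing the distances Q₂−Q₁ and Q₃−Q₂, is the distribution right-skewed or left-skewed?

left-skewed

Q₂ − Q₁ = 11.9;  Q₃ − Q₂ = 4.8
Q₂ − Q₁ > Q₃ − Q₂ ⇒ the lower half is more spread out ⇒ left-skewed.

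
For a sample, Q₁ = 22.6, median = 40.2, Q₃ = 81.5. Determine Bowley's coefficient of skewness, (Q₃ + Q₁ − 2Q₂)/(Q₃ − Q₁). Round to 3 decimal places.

0.402

numerator: Q₃ + Q₁ − 2Q₂ = 81.5 + 22.6 − 2×40.2 = 23.7000
denominator: Q₃ − Q₁ = 81.5 − 22.6 = 58.9000
Bowley skewness = 23.7000 / 58.9000 ≈ 0.402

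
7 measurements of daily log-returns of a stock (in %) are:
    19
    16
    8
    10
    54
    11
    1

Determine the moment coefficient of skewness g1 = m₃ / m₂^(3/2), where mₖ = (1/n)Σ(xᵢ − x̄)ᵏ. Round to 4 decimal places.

x̄ = (19 + 16 + 8 + 10 + 54 + 11 + 1) / 7 = 17.0000
deviations (xᵢ − x̄): 2.0000, -1.0000, -9.0000, -7.0000, 37.0000, -6.0000, -16.0000
Σ(xᵢ − x̄)² = 1796.0000 ⇒ m₂ = 1796.0000/7 = 256.57143
Σ(xᵢ − x̄)³ = 45276.0000 ⇒ m₃ = 45276.0000/7 = 6468.00000
m₂^(3/2) = 256.57143^(1.5) = 4109.72194
g1 = m₃ / m₂^(3/2) = 6468.00000 / 4109.72194 ≈ 1.5738

1.5738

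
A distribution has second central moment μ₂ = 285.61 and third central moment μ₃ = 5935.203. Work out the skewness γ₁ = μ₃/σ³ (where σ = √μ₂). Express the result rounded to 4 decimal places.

σ = √μ₂ = √285.61 = 16.90000
σ³ = μ₂^(3/2) = 4826.80900
γ₁ = μ₃/σ³ = 5935.203 / 4826.80900 ≈ 1.2296

1.2296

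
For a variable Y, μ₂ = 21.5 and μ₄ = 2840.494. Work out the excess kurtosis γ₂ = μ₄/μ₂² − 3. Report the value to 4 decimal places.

3.1449

μ₂² = 21.5² = 462.25000
μ₄/μ₂² = 2840.494 / 462.25000 = 6.14493
γ₂ = 6.14493 − 3 ≈ 3.1449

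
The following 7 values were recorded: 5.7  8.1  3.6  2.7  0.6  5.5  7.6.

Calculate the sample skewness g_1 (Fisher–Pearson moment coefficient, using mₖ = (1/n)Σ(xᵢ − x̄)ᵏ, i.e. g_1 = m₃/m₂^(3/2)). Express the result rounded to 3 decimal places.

-0.275

x̄ = (5.7 + 8.1 + 3.6 + 2.7 + 0.6 + 5.5 + 7.6) / 7 = 4.8286
deviations (xᵢ − x̄): 0.8714, 3.2714, -1.2286, -2.1286, -4.2286, 0.6714, 2.7714
Σ(xᵢ − x̄)² = 43.5143 ⇒ m₂ = 43.5143/7 = 6.21633
Σ(xᵢ − x̄)³ = -29.8460 ⇒ m₃ = -29.8460/7 = -4.26371
m₂^(3/2) = 6.21633^(1.5) = 15.49889
g_1 = m₃ / m₂^(3/2) = -4.26371 / 15.49889 ≈ -0.275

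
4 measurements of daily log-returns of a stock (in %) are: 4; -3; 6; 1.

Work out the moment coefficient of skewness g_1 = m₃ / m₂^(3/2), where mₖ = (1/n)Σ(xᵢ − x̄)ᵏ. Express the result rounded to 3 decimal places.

-0.346

x̄ = (4 - 3 + 6 + 1) / 4 = 2.0000
deviations (xᵢ − x̄): 2.0000, -5.0000, 4.0000, -1.0000
Σ(xᵢ − x̄)² = 46.0000 ⇒ m₂ = 46.0000/4 = 11.50000
Σ(xᵢ − x̄)³ = -54.0000 ⇒ m₃ = -54.0000/4 = -13.50000
m₂^(3/2) = 11.50000^(1.5) = 38.99840
g_1 = m₃ / m₂^(3/2) = -13.50000 / 38.99840 ≈ -0.346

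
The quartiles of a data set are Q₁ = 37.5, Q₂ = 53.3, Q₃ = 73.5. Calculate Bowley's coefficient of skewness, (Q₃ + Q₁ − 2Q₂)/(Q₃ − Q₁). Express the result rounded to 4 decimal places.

numerator: Q₃ + Q₁ − 2Q₂ = 73.5 + 37.5 − 2×53.3 = 4.4000
denominator: Q₃ − Q₁ = 73.5 − 37.5 = 36.0000
Bowley skewness = 4.4000 / 36.0000 ≈ 0.1222

0.1222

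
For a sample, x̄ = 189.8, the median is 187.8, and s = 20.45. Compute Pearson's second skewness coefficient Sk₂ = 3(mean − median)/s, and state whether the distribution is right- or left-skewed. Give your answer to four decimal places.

Sk₂ = 3(189.8 − 187.8) / 20.45 = 3 × 2.0000 / 20.45
    = 6.0000 / 20.45 ≈ 0.2934
Sk₂ > 0 ⇒ mean > median ⇒ right-skewed (positive skew).

0.2934, right-skewed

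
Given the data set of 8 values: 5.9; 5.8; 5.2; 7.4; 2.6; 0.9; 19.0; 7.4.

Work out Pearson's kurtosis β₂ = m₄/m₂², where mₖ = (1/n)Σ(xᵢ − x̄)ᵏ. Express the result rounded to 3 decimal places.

4.478

x̄ = 6.7750
Σ(xᵢ − x̄)² = 206.3750 ⇒ m₂ = 25.79688
Σ(xᵢ − x̄)⁴ = 23838.5929 ⇒ m₄ = 2979.82411
m₂² = 665.47876
β₂ = m₄/m₂² = 2979.82411 / 665.47876 ≈ 4.478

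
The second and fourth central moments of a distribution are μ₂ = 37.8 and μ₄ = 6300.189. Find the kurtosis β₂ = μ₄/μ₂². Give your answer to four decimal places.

4.4093

μ₂² = 37.8² = 1428.84000
μ₄/μ₂² = 6300.189 / 1428.84000 = 4.40930
β₂ ≈ 4.4093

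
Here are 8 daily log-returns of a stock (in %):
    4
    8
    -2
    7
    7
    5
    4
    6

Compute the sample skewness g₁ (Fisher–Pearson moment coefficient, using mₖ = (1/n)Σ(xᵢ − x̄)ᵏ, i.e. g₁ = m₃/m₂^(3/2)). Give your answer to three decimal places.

x̄ = (4 + 8 - 2 + 7 + 7 + 5 + 4 + 6) / 8 = 4.8750
deviations (xᵢ − x̄): -0.8750, 3.1250, -6.8750, 2.1250, 2.1250, 0.1250, -0.8750, 1.1250
Σ(xᵢ − x̄)² = 68.8750 ⇒ m₂ = 68.8750/8 = 8.60938
Σ(xᵢ − x̄)³ = -275.1563 ⇒ m₃ = -275.1563/8 = -34.39453
m₂^(3/2) = 8.60938^(1.5) = 25.26140
g₁ = m₃ / m₂^(3/2) = -34.39453 / 25.26140 ≈ -1.362

-1.362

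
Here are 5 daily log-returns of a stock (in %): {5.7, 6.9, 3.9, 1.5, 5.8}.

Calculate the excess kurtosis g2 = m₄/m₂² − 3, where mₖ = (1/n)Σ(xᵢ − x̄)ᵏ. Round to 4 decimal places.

-0.8741

x̄ = 4.7600
Σ(xᵢ − x̄)² = 17.9120 ⇒ m₂ = 3.58240
Σ(xᵢ − x̄)⁴ = 136.4162 ⇒ m₄ = 27.28325
m₂² = 12.83359
g2 = m₄/m₂² − 3 = 2.12592 − 3 ≈ -0.8741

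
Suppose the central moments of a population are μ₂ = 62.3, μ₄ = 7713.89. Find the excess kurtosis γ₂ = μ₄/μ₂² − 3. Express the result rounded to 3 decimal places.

-1.013

μ₂² = 62.3² = 3881.29000
μ₄/μ₂² = 7713.89 / 3881.29000 = 1.98746
γ₂ = 1.98746 − 3 ≈ -1.013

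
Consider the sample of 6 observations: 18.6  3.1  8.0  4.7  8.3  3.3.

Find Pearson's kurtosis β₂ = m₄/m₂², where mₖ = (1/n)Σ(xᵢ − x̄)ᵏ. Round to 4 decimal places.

3.1945

x̄ = 7.6667
Σ(xᵢ − x̄)² = 168.7733 ⇒ m₂ = 28.12889
Σ(xᵢ − x̄)⁴ = 15165.4011 ⇒ m₄ = 2527.56685
m₂² = 791.23439
β₂ = m₄/m₂² = 2527.56685 / 791.23439 ≈ 3.1945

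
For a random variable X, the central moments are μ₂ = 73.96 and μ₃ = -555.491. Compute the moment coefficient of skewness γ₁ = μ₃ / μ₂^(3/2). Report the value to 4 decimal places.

σ = √μ₂ = √73.96 = 8.60000
σ³ = μ₂^(3/2) = 636.05600
γ₁ = μ₃/σ³ = -555.491 / 636.05600 ≈ -0.8733

-0.8733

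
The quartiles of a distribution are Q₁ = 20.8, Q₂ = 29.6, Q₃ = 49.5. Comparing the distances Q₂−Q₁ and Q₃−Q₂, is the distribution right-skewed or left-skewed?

right-skewed

Q₂ − Q₁ = 8.8;  Q₃ − Q₂ = 19.9
Q₃ − Q₂ > Q₂ − Q₁ ⇒ the upper half is more spread out ⇒ right-skewed.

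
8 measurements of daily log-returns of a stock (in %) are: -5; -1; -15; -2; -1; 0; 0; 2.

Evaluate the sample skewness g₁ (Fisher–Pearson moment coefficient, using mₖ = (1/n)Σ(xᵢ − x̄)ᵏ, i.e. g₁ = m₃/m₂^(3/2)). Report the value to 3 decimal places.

x̄ = (-5 - 1 - 15 - 2 - 1 + 0 + 0 + 2) / 8 = -2.7500
deviations (xᵢ − x̄): -2.2500, 1.7500, -12.2500, 0.7500, 1.7500, 2.7500, 2.7500, 4.7500
Σ(xᵢ − x̄)² = 199.5000 ⇒ m₂ = 199.5000/8 = 24.93750
Σ(xᵢ − x̄)³ = -1689.7500 ⇒ m₃ = -1689.7500/8 = -211.21875
m₂^(3/2) = 24.93750^(1.5) = 124.53154
g₁ = m₃ / m₂^(3/2) = -211.21875 / 124.53154 ≈ -1.696

-1.696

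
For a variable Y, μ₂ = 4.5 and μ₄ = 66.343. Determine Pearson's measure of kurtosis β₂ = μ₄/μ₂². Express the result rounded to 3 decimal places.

3.276

μ₂² = 4.5² = 20.25000
μ₄/μ₂² = 66.343 / 20.25000 = 3.27620
β₂ ≈ 3.276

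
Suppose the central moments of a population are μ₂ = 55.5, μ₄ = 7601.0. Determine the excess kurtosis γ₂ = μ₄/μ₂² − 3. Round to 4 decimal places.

μ₂² = 55.5² = 3080.25000
μ₄/μ₂² = 7601.0 / 3080.25000 = 2.46766
γ₂ = 2.46766 − 3 ≈ -0.5323

-0.5323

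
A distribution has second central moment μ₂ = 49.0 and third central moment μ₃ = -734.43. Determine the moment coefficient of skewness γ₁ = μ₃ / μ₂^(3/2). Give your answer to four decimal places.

-2.1412

σ = √μ₂ = √49.0 = 7.00000
σ³ = μ₂^(3/2) = 343.00000
γ₁ = μ₃/σ³ = -734.43 / 343.00000 ≈ -2.1412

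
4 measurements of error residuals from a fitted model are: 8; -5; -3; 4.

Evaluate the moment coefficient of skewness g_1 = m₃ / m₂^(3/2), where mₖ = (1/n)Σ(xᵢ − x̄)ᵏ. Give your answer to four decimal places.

0.1560

x̄ = (8 - 5 - 3 + 4) / 4 = 1.0000
deviations (xᵢ − x̄): 7.0000, -6.0000, -4.0000, 3.0000
Σ(xᵢ − x̄)² = 110.0000 ⇒ m₂ = 110.0000/4 = 27.50000
Σ(xᵢ − x̄)³ = 90.0000 ⇒ m₃ = 90.0000/4 = 22.50000
m₂^(3/2) = 27.50000^(1.5) = 144.21122
g_1 = m₃ / m₂^(3/2) = 22.50000 / 144.21122 ≈ 0.1560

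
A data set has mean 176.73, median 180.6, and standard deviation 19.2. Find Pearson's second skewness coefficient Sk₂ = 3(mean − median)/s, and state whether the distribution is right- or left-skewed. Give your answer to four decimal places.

Sk₂ = 3(176.73 − 180.6) / 19.2 = 3 × -3.8700 / 19.2
    = -11.6100 / 19.2 ≈ -0.6047
Sk₂ < 0 ⇒ mean < median ⇒ left-skewed (negative skew).

-0.6047, left-skewed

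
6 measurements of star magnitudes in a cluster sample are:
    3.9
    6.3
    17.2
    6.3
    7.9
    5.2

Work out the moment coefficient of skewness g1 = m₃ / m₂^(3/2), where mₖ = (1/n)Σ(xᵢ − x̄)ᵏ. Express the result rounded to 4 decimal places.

1.4867

x̄ = (3.9 + 6.3 + 17.2 + 6.3 + 7.9 + 5.2) / 6 = 7.8000
deviations (xᵢ − x̄): -3.9000, -1.5000, 9.4000, -1.5000, 0.1000, -2.6000
Σ(xᵢ − x̄)² = 114.8400 ⇒ m₂ = 114.8400/6 = 19.14000
Σ(xᵢ − x̄)³ = 746.9400 ⇒ m₃ = 746.9400/6 = 124.49000
m₂^(3/2) = 19.14000^(1.5) = 83.73613
g1 = m₃ / m₂^(3/2) = 124.49000 / 83.73613 ≈ 1.4867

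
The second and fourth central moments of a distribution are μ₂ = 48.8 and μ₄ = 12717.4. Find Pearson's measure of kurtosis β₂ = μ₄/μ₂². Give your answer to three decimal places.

μ₂² = 48.8² = 2381.44000
μ₄/μ₂² = 12717.4 / 2381.44000 = 5.34021
β₂ ≈ 5.340

5.340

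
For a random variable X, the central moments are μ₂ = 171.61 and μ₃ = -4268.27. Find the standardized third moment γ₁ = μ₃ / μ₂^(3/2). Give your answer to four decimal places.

-1.8986

σ = √μ₂ = √171.61 = 13.10000
σ³ = μ₂^(3/2) = 2248.09100
γ₁ = μ₃/σ³ = -4268.27 / 2248.09100 ≈ -1.8986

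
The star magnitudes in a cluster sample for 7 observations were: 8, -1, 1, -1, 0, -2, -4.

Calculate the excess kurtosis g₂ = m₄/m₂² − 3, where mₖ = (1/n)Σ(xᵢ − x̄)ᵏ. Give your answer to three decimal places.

0.833

x̄ = 0.1429
Σ(xᵢ − x̄)² = 86.8571 ⇒ m₂ = 12.40816
Σ(xᵢ − x̄)⁴ = 4130.7872 ⇒ m₄ = 590.11245
m₂² = 153.96252
g₂ = m₄/m₂² − 3 = 3.83283 − 3 ≈ 0.833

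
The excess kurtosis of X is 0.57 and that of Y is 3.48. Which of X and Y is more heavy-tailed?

Higher excess kurtosis ⇒ heavier tails relative to the normal distribution.
0.57 vs 3.48: the larger is 3.48, so Y has heavier tails.

Y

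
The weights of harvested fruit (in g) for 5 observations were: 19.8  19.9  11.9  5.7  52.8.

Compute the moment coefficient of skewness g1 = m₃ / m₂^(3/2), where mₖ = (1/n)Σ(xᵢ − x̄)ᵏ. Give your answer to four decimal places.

x̄ = (19.8 + 19.9 + 11.9 + 5.7 + 52.8) / 5 = 22.0200
deviations (xᵢ − x̄): -2.2200, -2.1200, -10.1200, -16.3200, 30.7800
Σ(xᵢ − x̄)² = 1325.5880 ⇒ m₂ = 1325.5880/5 = 265.11760
Σ(xᵢ − x̄)³ = 23757.6197 ⇒ m₃ = 23757.6197/5 = 4751.52394
m₂^(3/2) = 265.11760^(1.5) = 4316.75936
g1 = m₃ / m₂^(3/2) = 4751.52394 / 4316.75936 ≈ 1.1007

1.1007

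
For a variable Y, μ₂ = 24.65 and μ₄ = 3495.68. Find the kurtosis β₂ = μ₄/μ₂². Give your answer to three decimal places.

μ₂² = 24.65² = 607.62250
μ₄/μ₂² = 3495.68 / 607.62250 = 5.75305
β₂ ≈ 5.753

5.753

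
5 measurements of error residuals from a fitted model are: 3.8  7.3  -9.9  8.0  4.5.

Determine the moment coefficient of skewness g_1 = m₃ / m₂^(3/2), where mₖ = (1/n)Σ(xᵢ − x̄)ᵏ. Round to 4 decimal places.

x̄ = (3.8 + 7.3 - 9.9 + 8.0 + 4.5) / 5 = 2.7400
deviations (xᵢ − x̄): 1.0600, 4.5600, -12.6400, 5.2600, 1.7600
Σ(xᵢ − x̄)² = 212.4520 ⇒ m₂ = 212.4520/5 = 42.49040
Σ(xᵢ − x̄)³ = -1772.4946 ⇒ m₃ = -1772.4946/5 = -354.49891
m₂^(3/2) = 42.49040^(1.5) = 276.97223
g_1 = m₃ / m₂^(3/2) = -354.49891 / 276.97223 ≈ -1.2799

-1.2799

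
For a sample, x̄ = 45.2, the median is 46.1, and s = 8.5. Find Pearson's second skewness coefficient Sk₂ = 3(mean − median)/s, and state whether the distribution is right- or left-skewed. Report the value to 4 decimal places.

Sk₂ = 3(45.2 − 46.1) / 8.5 = 3 × -0.9000 / 8.5
    = -2.7000 / 8.5 ≈ -0.3176
Sk₂ < 0 ⇒ mean < median ⇒ left-skewed (negative skew).

-0.3176, left-skewed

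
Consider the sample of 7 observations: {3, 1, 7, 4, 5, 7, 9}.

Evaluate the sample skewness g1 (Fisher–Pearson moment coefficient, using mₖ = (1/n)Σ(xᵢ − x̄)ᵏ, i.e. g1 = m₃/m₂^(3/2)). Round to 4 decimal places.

x̄ = (3 + 1 + 7 + 4 + 5 + 7 + 9) / 7 = 5.1429
deviations (xᵢ − x̄): -2.1429, -4.1429, 1.8571, -1.1429, -0.1429, 1.8571, 3.8571
Σ(xᵢ − x̄)² = 44.8571 ⇒ m₂ = 44.8571/7 = 6.40816
Σ(xᵢ − x̄)³ = -12.2449 ⇒ m₃ = -12.2449/7 = -1.74927
m₂^(3/2) = 6.40816^(1.5) = 16.22185
g1 = m₃ / m₂^(3/2) = -1.74927 / 16.22185 ≈ -0.1078

-0.1078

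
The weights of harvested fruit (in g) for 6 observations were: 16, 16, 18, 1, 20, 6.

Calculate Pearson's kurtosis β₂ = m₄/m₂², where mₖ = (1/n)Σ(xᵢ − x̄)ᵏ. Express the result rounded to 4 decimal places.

1.8740

x̄ = 12.8333
Σ(xᵢ − x̄)² = 284.8333 ⇒ m₂ = 47.47222
Σ(xᵢ − x̄)⁴ = 25339.8194 ⇒ m₄ = 4223.30324
m₂² = 2253.61188
β₂ = m₄/m₂² = 4223.30324 / 2253.61188 ≈ 1.8740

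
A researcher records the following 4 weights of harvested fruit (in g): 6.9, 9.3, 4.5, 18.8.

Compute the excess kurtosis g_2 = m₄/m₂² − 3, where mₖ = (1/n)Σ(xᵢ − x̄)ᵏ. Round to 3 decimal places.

x̄ = 9.8750
Σ(xᵢ − x̄)² = 117.7275 ⇒ m₂ = 29.43188
Σ(xᵢ − x̄)⁴ = 7258.1297 ⇒ m₄ = 1814.53242
m₂² = 866.23527
g_2 = m₄/m₂² − 3 = 2.09473 − 3 ≈ -0.905

-0.905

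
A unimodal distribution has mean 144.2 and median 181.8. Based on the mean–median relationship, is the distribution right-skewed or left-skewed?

mean − median = 144.2 − 181.8 = -37.6
mean < median ⇒ the longer tail is on the left ⇒ left-skewed (negatively skewed).

left-skewed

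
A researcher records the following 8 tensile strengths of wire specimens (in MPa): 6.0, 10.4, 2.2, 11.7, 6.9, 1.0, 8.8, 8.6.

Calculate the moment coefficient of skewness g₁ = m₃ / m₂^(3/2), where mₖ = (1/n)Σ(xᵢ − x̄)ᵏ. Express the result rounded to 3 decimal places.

x̄ = (6.0 + 10.4 + 2.2 + 11.7 + 6.9 + 1.0 + 8.8 + 8.6) / 8 = 6.9500
deviations (xᵢ − x̄): -0.9500, 3.4500, -4.7500, 4.7500, -0.0500, -5.9500, 1.8500, 1.6500
Σ(xᵢ − x̄)² = 99.4800 ⇒ m₂ = 99.4800/8 = 12.43500
Σ(xᵢ − x̄)³ = -159.6150 ⇒ m₃ = -159.6150/8 = -19.95188
m₂^(3/2) = 12.43500^(1.5) = 43.84991
g₁ = m₃ / m₂^(3/2) = -19.95188 / 43.84991 ≈ -0.455

-0.455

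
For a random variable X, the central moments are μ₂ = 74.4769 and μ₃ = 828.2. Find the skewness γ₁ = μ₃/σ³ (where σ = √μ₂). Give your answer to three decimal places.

σ = √μ₂ = √74.4769 = 8.63000
σ³ = μ₂^(3/2) = 642.73565
γ₁ = μ₃/σ³ = 828.2 / 642.73565 ≈ 1.289

1.289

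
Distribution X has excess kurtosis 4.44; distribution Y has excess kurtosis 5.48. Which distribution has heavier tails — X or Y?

Higher excess kurtosis ⇒ heavier tails relative to the normal distribution.
4.44 vs 5.48: the larger is 5.48, so Y has heavier tails.

Y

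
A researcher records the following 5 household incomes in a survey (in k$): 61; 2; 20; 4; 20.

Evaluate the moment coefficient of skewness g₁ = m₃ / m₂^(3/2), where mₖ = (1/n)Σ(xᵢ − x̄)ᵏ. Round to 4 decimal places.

x̄ = (61 + 2 + 20 + 4 + 20) / 5 = 21.4000
deviations (xᵢ − x̄): 39.6000, -19.4000, -1.4000, -17.4000, -1.4000
Σ(xᵢ − x̄)² = 2251.2000 ⇒ m₂ = 2251.2000/5 = 450.24000
Σ(xᵢ − x̄)³ = 49524.2400 ⇒ m₃ = 49524.2400/5 = 9904.84800
m₂^(3/2) = 450.24000^(1.5) = 9553.57932
g₁ = m₃ / m₂^(3/2) = 9904.84800 / 9553.57932 ≈ 1.0368

1.0368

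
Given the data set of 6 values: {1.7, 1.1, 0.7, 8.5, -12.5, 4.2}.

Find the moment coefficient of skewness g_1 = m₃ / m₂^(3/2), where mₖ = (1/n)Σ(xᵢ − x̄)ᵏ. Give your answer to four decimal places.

-1.0754

x̄ = (1.7 + 1.1 + 0.7 + 8.5 - 12.5 + 4.2) / 6 = 0.6167
deviations (xᵢ − x̄): 1.0833, 0.4833, 0.0833, 7.8833, -13.1167, 3.5833
Σ(xᵢ − x̄)² = 248.4483 ⇒ m₂ = 248.4483/6 = 41.40806
Σ(xᵢ − x̄)³ = -1719.3614 ⇒ m₃ = -1719.3614/6 = -286.56024
m₂^(3/2) = 41.40806^(1.5) = 266.45707
g_1 = m₃ / m₂^(3/2) = -286.56024 / 266.45707 ≈ -1.0754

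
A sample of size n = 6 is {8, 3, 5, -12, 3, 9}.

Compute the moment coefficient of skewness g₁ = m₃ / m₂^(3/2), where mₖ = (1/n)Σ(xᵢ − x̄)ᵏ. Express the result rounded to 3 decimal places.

x̄ = (8 + 3 + 5 - 12 + 3 + 9) / 6 = 2.6667
deviations (xᵢ − x̄): 5.3333, 0.3333, 2.3333, -14.6667, 0.3333, 6.3333
Σ(xᵢ − x̄)² = 289.3333 ⇒ m₂ = 289.3333/6 = 48.22222
Σ(xᵢ − x̄)³ = -2736.4444 ⇒ m₃ = -2736.4444/6 = -456.07407
m₂^(3/2) = 48.22222^(1.5) = 334.86583
g₁ = m₃ / m₂^(3/2) = -456.07407 / 334.86583 ≈ -1.362

-1.362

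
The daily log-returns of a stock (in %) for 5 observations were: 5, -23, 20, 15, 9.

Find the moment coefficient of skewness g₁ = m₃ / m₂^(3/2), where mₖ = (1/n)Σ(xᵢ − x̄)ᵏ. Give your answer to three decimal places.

x̄ = (5 - 23 + 20 + 15 + 9) / 5 = 5.2000
deviations (xᵢ − x̄): -0.2000, -28.2000, 14.8000, 9.8000, 3.8000
Σ(xᵢ − x̄)² = 1124.8000 ⇒ m₂ = 1124.8000/5 = 224.96000
Σ(xᵢ − x̄)³ = -18187.9200 ⇒ m₃ = -18187.9200/5 = -3637.58400
m₂^(3/2) = 224.96000^(1.5) = 3374.10004
g₁ = m₃ / m₂^(3/2) = -3637.58400 / 3374.10004 ≈ -1.078

-1.078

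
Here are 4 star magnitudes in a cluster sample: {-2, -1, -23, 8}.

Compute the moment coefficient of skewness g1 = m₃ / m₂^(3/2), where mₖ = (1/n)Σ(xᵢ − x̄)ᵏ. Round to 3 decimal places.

-0.735

x̄ = (-2 - 1 - 23 + 8) / 4 = -4.5000
deviations (xᵢ − x̄): 2.5000, 3.5000, -18.5000, 12.5000
Σ(xᵢ − x̄)² = 517.0000 ⇒ m₂ = 517.0000/4 = 129.25000
Σ(xᵢ − x̄)³ = -4320.0000 ⇒ m₃ = -4320.0000/4 = -1080.00000
m₂^(3/2) = 129.25000^(1.5) = 1469.41960
g1 = m₃ / m₂^(3/2) = -1080.00000 / 1469.41960 ≈ -0.735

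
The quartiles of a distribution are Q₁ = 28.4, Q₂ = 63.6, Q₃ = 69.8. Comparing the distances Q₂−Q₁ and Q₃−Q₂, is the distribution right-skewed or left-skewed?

Q₂ − Q₁ = 35.2;  Q₃ − Q₂ = 6.2
Q₂ − Q₁ > Q₃ − Q₂ ⇒ the lower half is more spread out ⇒ left-skewed.

left-skewed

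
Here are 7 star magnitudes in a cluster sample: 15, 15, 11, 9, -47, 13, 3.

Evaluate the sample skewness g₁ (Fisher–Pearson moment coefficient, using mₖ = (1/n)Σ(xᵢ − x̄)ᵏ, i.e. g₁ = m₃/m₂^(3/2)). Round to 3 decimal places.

x̄ = (15 + 15 + 11 + 9 - 47 + 13 + 3) / 7 = 2.7143
deviations (xᵢ − x̄): 12.2857, 12.2857, 8.2857, 6.2857, -49.7143, 10.2857, 0.2857
Σ(xᵢ − x̄)² = 2987.4286 ⇒ m₂ = 2987.4286/7 = 426.77551
Σ(xᵢ − x̄)³ = -117255.1837 ⇒ m₃ = -117255.1837/7 = -16750.74052
m₂^(3/2) = 426.77551^(1.5) = 8816.56138
g₁ = m₃ / m₂^(3/2) = -16750.74052 / 8816.56138 ≈ -1.900

-1.900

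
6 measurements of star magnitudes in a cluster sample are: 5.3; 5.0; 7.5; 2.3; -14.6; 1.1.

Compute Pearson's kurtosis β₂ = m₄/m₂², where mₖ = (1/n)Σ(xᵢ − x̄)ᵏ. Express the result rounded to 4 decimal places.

x̄ = 1.1000
Σ(xᵢ − x̄)² = 321.7400 ⇒ m₂ = 53.62333
Σ(xᵢ − x̄)⁴ = 62979.6290 ⇒ m₄ = 10496.60483
m₂² = 2875.46188
β₂ = m₄/m₂² = 10496.60483 / 2875.46188 ≈ 3.6504

3.6504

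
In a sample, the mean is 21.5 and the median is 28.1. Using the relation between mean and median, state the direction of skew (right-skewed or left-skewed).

left-skewed

mean − median = 21.5 − 28.1 = -6.6
mean < median ⇒ the longer tail is on the left ⇒ left-skewed (negatively skewed).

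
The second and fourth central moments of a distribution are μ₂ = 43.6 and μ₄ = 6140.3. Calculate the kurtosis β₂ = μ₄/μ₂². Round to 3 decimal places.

μ₂² = 43.6² = 1900.96000
μ₄/μ₂² = 6140.3 / 1900.96000 = 3.23010
β₂ ≈ 3.230

3.230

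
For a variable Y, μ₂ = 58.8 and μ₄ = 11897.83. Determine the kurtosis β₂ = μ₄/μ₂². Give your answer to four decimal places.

3.4412

μ₂² = 58.8² = 3457.44000
μ₄/μ₂² = 11897.83 / 3457.44000 = 3.44123
β₂ ≈ 3.4412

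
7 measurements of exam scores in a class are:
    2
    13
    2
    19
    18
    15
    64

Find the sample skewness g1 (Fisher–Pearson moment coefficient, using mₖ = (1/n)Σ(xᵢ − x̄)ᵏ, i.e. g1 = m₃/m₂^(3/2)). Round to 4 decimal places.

x̄ = (2 + 13 + 2 + 19 + 18 + 15 + 64) / 7 = 19.0000
deviations (xᵢ − x̄): -17.0000, -6.0000, -17.0000, 0.0000, -1.0000, -4.0000, 45.0000
Σ(xᵢ − x̄)² = 2656.0000 ⇒ m₂ = 2656.0000/7 = 379.42857
Σ(xᵢ − x̄)³ = 81018.0000 ⇒ m₃ = 81018.0000/7 = 11574.00000
m₂^(3/2) = 379.42857^(1.5) = 7390.86119
g1 = m₃ / m₂^(3/2) = 11574.00000 / 7390.86119 ≈ 1.5660

1.5660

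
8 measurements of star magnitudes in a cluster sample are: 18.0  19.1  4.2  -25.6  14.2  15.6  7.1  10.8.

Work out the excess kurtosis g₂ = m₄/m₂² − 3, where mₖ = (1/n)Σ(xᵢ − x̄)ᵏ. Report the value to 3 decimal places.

1.783

x̄ = 7.9250
Σ(xᵢ − x̄)² = 1471.4150 ⇒ m₂ = 183.92687
Σ(xᵢ − x̄)⁴ = 1294389.0022 ⇒ m₄ = 161798.62528
m₂² = 33829.09535
g₂ = m₄/m₂² − 3 = 4.78282 − 3 ≈ 1.783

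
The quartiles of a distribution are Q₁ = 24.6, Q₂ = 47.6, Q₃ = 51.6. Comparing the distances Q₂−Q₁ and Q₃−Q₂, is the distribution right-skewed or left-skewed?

Q₂ − Q₁ = 23.0;  Q₃ − Q₂ = 4.0
Q₂ − Q₁ > Q₃ − Q₂ ⇒ the lower half is more spread out ⇒ left-skewed.

left-skewed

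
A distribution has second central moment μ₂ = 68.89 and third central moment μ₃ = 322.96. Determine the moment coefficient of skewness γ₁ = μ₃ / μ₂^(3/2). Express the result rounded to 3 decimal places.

σ = √μ₂ = √68.89 = 8.30000
σ³ = μ₂^(3/2) = 571.78700
γ₁ = μ₃/σ³ = 322.96 / 571.78700 ≈ 0.565

0.565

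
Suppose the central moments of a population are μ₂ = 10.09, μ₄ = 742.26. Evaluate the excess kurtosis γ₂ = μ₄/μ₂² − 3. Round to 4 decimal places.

μ₂² = 10.09² = 101.80810
μ₄/μ₂² = 742.26 / 101.80810 = 7.29078
γ₂ = 7.29078 − 3 ≈ 4.2908

4.2908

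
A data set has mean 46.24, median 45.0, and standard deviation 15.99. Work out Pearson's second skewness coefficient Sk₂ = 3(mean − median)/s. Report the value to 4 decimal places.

Sk₂ = 3(46.24 − 45.0) / 15.99 = 3 × 1.2400 / 15.99
    = 3.7200 / 15.99 ≈ 0.2326

0.2326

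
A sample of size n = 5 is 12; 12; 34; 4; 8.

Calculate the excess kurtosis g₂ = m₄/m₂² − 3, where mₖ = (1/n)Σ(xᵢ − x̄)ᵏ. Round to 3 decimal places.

-0.105

x̄ = 14.0000
Σ(xᵢ − x̄)² = 544.0000 ⇒ m₂ = 108.80000
Σ(xᵢ − x̄)⁴ = 171328.0000 ⇒ m₄ = 34265.60000
m₂² = 11837.44000
g₂ = m₄/m₂² − 3 = 2.89468 − 3 ≈ -0.105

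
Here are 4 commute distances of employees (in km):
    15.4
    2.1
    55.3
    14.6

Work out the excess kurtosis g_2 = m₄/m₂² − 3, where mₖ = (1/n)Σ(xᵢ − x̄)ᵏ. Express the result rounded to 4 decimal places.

-0.8077

x̄ = 21.8500
Σ(xᵢ − x̄)² = 1603.1300 ⇒ m₂ = 400.78250
Σ(xᵢ − x̄)⁴ = 1408585.1428 ⇒ m₄ = 352146.28571
m₂² = 160626.61231
g_2 = m₄/m₂² − 3 = 2.19233 − 3 ≈ -0.8077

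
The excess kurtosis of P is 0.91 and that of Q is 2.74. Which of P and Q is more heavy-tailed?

Higher excess kurtosis ⇒ heavier tails relative to the normal distribution.
0.91 vs 2.74: the larger is 2.74, so Q has heavier tails.

Q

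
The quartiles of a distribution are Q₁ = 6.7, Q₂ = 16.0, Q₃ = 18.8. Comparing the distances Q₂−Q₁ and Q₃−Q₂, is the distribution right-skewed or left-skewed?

Q₂ − Q₁ = 9.3;  Q₃ − Q₂ = 2.8
Q₂ − Q₁ > Q₃ − Q₂ ⇒ the lower half is more spread out ⇒ left-skewed.

left-skewed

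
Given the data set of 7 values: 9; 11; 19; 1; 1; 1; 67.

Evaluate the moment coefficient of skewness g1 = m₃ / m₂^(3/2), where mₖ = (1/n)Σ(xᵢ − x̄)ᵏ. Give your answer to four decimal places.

x̄ = (9 + 11 + 19 + 1 + 1 + 1 + 67) / 7 = 15.5714
deviations (xᵢ − x̄): -6.5714, -4.5714, 3.4286, -14.5714, -14.5714, -14.5714, 51.4286
Σ(xᵢ − x̄)² = 3357.7143 ⇒ m₂ = 3357.7143/7 = 479.67347
Σ(xᵢ − x̄)³ = 126402.6122 ⇒ m₃ = 126402.6122/7 = 18057.51603
m₂^(3/2) = 479.67347^(1.5) = 10505.54404
g1 = m₃ / m₂^(3/2) = 18057.51603 / 10505.54404 ≈ 1.7189

1.7189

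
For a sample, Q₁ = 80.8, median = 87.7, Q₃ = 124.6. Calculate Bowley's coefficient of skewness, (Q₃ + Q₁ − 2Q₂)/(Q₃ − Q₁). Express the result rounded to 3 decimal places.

0.685

numerator: Q₃ + Q₁ − 2Q₂ = 124.6 + 80.8 − 2×87.7 = 30.0000
denominator: Q₃ − Q₁ = 124.6 − 80.8 = 43.8000
Bowley skewness = 30.0000 / 43.8000 ≈ 0.685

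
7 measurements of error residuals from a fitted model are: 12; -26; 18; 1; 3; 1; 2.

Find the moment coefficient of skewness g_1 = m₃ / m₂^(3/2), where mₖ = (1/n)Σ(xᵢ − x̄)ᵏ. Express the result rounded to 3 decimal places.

-1.055

x̄ = (12 - 26 + 18 + 1 + 3 + 1 + 2) / 7 = 1.5714
deviations (xᵢ − x̄): 10.4286, -27.5714, 16.4286, -0.5714, 1.4286, -0.5714, 0.4286
Σ(xᵢ − x̄)² = 1141.7143 ⇒ m₂ = 1141.7143/7 = 163.10204
Σ(xᵢ − x̄)³ = -15388.5306 ⇒ m₃ = -15388.5306/7 = -2198.36152
m₂^(3/2) = 163.10204^(1.5) = 2082.99915
g_1 = m₃ / m₂^(3/2) = -2198.36152 / 2082.99915 ≈ -1.055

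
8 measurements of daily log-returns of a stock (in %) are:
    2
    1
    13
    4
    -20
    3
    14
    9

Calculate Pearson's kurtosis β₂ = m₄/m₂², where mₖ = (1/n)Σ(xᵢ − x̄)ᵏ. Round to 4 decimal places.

4.0317

x̄ = 3.2500
Σ(xᵢ − x̄)² = 791.5000 ⇒ m₂ = 98.93750
Σ(xᵢ − x̄)⁴ = 315720.9063 ⇒ m₄ = 39465.11328
m₂² = 9788.62891
β₂ = m₄/m₂² = 39465.11328 / 9788.62891 ≈ 4.0317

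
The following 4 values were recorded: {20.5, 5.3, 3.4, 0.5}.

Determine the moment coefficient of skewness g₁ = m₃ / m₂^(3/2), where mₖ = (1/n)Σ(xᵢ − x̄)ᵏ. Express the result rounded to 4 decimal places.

x̄ = (20.5 + 5.3 + 3.4 + 0.5) / 4 = 7.4250
deviations (xᵢ − x̄): 13.0750, -2.1250, -4.0250, -6.9250
Σ(xᵢ − x̄)² = 239.6275 ⇒ m₂ = 239.6275/4 = 59.90687
Σ(xᵢ − x̄)³ = 1828.3489 ⇒ m₃ = 1828.3489/4 = 457.08722
m₂^(3/2) = 59.90687^(1.5) = 463.67641
g₁ = m₃ / m₂^(3/2) = 457.08722 / 463.67641 ≈ 0.9858

0.9858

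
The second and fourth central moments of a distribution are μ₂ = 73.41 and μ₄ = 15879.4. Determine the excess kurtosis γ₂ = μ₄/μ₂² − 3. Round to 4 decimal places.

-0.0534

μ₂² = 73.41² = 5389.02810
μ₄/μ₂² = 15879.4 / 5389.02810 = 2.94662
γ₂ = 2.94662 − 3 ≈ -0.0534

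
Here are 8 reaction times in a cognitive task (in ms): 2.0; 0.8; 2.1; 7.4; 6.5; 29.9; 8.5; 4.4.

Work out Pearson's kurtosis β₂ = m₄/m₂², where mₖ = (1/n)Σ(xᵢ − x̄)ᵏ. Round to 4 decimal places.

5.1912

x̄ = 7.7000
Σ(xᵢ − x̄)² = 617.3600 ⇒ m₂ = 77.17000
Σ(xᵢ − x̄)⁴ = 247318.1108 ⇒ m₄ = 30914.76385
m₂² = 5955.20890
β₂ = m₄/m₂² = 30914.76385 / 5955.20890 ≈ 5.1912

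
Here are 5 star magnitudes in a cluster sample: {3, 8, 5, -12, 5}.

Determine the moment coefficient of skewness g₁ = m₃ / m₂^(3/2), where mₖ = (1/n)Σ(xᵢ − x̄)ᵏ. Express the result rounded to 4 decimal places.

x̄ = (3 + 8 + 5 - 12 + 5) / 5 = 1.8000
deviations (xᵢ − x̄): 1.2000, 6.2000, 3.2000, -13.8000, 3.2000
Σ(xᵢ − x̄)² = 250.8000 ⇒ m₂ = 250.8000/5 = 50.16000
Σ(xᵢ − x̄)³ = -2322.4800 ⇒ m₃ = -2322.4800/5 = -464.49600
m₂^(3/2) = 50.16000^(1.5) = 355.25180
g₁ = m₃ / m₂^(3/2) = -464.49600 / 355.25180 ≈ -1.3075

-1.3075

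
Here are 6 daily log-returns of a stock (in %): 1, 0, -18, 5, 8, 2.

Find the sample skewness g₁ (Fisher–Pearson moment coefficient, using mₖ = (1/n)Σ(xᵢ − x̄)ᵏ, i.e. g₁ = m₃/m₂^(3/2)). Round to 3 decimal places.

-1.370

x̄ = (1 + 0 - 18 + 5 + 8 + 2) / 6 = -0.3333
deviations (xᵢ − x̄): 1.3333, 0.3333, -17.6667, 5.3333, 8.3333, 2.3333
Σ(xᵢ − x̄)² = 417.3333 ⇒ m₂ = 417.3333/6 = 69.55556
Σ(xᵢ − x̄)³ = -4768.4444 ⇒ m₃ = -4768.4444/6 = -794.74074
m₂^(3/2) = 69.55556^(1.5) = 580.09315
g₁ = m₃ / m₂^(3/2) = -794.74074 / 580.09315 ≈ -1.370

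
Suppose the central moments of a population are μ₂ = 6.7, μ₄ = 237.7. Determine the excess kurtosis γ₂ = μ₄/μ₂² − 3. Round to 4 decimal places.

μ₂² = 6.7² = 44.89000
μ₄/μ₂² = 237.7 / 44.89000 = 5.29517
γ₂ = 5.29517 − 3 ≈ 2.2952

2.2952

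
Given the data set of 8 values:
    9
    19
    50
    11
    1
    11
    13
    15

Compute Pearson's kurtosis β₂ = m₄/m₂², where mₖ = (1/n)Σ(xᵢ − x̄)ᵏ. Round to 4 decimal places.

4.8900

x̄ = 16.1250
Σ(xᵢ − x̄)² = 1498.8750 ⇒ m₂ = 187.35938
Σ(xᵢ − x̄)⁴ = 1373248.0254 ⇒ m₄ = 171656.00317
m₂² = 35103.53540
β₂ = m₄/m₂² = 171656.00317 / 35103.53540 ≈ 4.8900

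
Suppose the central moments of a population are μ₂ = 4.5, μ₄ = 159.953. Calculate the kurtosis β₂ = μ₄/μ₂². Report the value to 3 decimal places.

μ₂² = 4.5² = 20.25000
μ₄/μ₂² = 159.953 / 20.25000 = 7.89891
β₂ ≈ 7.899

7.899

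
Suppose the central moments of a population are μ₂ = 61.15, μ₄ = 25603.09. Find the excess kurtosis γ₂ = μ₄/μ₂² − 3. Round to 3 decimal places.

3.847

μ₂² = 61.15² = 3739.32250
μ₄/μ₂² = 25603.09 / 3739.32250 = 6.84699
γ₂ = 6.84699 − 3 ≈ 3.847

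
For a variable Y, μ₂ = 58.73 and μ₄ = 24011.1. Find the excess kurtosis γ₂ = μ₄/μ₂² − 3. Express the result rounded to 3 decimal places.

μ₂² = 58.73² = 3449.21290
μ₄/μ₂² = 24011.1 / 3449.21290 = 6.96133
γ₂ = 6.96133 − 3 ≈ 3.961

3.961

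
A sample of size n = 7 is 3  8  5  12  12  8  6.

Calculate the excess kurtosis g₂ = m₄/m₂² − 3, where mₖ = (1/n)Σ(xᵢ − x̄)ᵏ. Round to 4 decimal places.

-1.2115

x̄ = 7.7143
Σ(xᵢ − x̄)² = 69.4286 ⇒ m₂ = 9.91837
Σ(xᵢ − x̄)⁴ = 1231.5743 ⇒ m₄ = 175.93919
m₂² = 98.37401
g₂ = m₄/m₂² − 3 = 1.78847 − 3 ≈ -1.2115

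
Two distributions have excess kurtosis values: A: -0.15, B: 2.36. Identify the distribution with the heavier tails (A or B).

B

Higher excess kurtosis ⇒ heavier tails relative to the normal distribution.
-0.15 vs 2.36: the larger is 2.36, so B has heavier tails. (B is leptokurtic — heavier-than-normal tails; the other is platykurtic.)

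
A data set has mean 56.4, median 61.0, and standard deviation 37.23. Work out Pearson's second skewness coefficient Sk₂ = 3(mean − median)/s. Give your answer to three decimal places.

-0.371

Sk₂ = 3(56.4 − 61.0) / 37.23 = 3 × -4.6000 / 37.23
    = -13.8000 / 37.23 ≈ -0.371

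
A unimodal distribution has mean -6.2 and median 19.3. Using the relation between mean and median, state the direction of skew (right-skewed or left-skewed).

mean − median = -6.2 − 19.3 = -25.5
mean < median ⇒ the longer tail is on the left ⇒ left-skewed (negatively skewed).

left-skewed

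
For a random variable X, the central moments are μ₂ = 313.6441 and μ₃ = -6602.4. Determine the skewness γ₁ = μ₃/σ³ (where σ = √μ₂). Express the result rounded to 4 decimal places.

σ = √μ₂ = √313.6441 = 17.71000
σ³ = μ₂^(3/2) = 5554.63701
γ₁ = μ₃/σ³ = -6602.4 / 5554.63701 ≈ -1.1886

-1.1886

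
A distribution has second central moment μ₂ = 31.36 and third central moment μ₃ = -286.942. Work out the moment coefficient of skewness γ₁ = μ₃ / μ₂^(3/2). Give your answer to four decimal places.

σ = √μ₂ = √31.36 = 5.60000
σ³ = μ₂^(3/2) = 175.61600
γ₁ = μ₃/σ³ = -286.942 / 175.61600 ≈ -1.6339

-1.6339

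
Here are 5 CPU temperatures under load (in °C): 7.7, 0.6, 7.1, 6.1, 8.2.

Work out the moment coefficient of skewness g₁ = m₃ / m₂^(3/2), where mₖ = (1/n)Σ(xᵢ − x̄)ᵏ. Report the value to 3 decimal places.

x̄ = (7.7 + 0.6 + 7.1 + 6.1 + 8.2) / 5 = 5.9400
deviations (xᵢ − x̄): 1.7600, -5.3400, 1.1600, 0.1600, 2.2600
Σ(xᵢ − x̄)² = 38.0920 ⇒ m₂ = 38.0920/5 = 7.61840
Σ(xᵢ − x̄)³ = -133.7134 ⇒ m₃ = -133.7134/5 = -26.74267
m₂^(3/2) = 7.61840^(1.5) = 21.02789
g₁ = m₃ / m₂^(3/2) = -26.74267 / 21.02789 ≈ -1.272

-1.272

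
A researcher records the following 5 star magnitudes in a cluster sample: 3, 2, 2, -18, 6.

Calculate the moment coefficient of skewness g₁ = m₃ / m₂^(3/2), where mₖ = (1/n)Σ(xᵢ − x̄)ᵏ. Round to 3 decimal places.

-1.387

x̄ = (3 + 2 + 2 - 18 + 6) / 5 = -1.0000
deviations (xᵢ − x̄): 4.0000, 3.0000, 3.0000, -17.0000, 7.0000
Σ(xᵢ − x̄)² = 372.0000 ⇒ m₂ = 372.0000/5 = 74.40000
Σ(xᵢ − x̄)³ = -4452.0000 ⇒ m₃ = -4452.0000/5 = -890.40000
m₂^(3/2) = 74.40000^(1.5) = 641.74043
g₁ = m₃ / m₂^(3/2) = -890.40000 / 641.74043 ≈ -1.387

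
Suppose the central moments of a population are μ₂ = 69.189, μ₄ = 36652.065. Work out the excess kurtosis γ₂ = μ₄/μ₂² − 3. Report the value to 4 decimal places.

4.6564

μ₂² = 69.189² = 4787.11772
μ₄/μ₂² = 36652.065 / 4787.11772 = 7.65640
γ₂ = 7.65640 − 3 ≈ 4.6564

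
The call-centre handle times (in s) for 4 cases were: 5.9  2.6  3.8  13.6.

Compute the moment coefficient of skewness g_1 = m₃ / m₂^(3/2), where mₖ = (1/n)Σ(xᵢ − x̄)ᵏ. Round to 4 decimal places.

0.9063

x̄ = (5.9 + 2.6 + 3.8 + 13.6) / 4 = 6.4750
deviations (xᵢ − x̄): -0.5750, -3.8750, -2.6750, 7.1250
Σ(xᵢ − x̄)² = 73.2675 ⇒ m₂ = 73.2675/4 = 18.31688
Σ(xᵢ − x̄)³ = 284.1881 ⇒ m₃ = 284.1881/4 = 71.04703
m₂^(3/2) = 18.31688^(1.5) = 78.39296
g_1 = m₃ / m₂^(3/2) = 71.04703 / 78.39296 ≈ 0.9063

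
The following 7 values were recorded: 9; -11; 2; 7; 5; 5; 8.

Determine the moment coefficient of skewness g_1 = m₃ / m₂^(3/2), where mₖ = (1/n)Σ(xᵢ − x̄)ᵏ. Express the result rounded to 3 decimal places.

x̄ = (9 - 11 + 2 + 7 + 5 + 5 + 8) / 7 = 3.5714
deviations (xᵢ − x̄): 5.4286, -14.5714, -1.5714, 3.4286, 1.4286, 1.4286, 4.4286
Σ(xᵢ − x̄)² = 279.7143 ⇒ m₂ = 279.7143/7 = 39.95918
Σ(xᵢ − x̄)³ = -2804.8163 ⇒ m₃ = -2804.8163/7 = -400.68805
m₂^(3/2) = 39.95918^(1.5) = 252.59509
g_1 = m₃ / m₂^(3/2) = -400.68805 / 252.59509 ≈ -1.586

-1.586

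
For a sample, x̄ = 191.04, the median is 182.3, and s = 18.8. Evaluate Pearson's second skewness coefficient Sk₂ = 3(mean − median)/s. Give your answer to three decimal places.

1.395

Sk₂ = 3(191.04 − 182.3) / 18.8 = 3 × 8.7400 / 18.8
    = 26.2200 / 18.8 ≈ 1.395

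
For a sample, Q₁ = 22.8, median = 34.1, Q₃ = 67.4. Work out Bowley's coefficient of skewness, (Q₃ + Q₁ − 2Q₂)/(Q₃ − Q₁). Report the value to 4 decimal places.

0.4933

numerator: Q₃ + Q₁ − 2Q₂ = 67.4 + 22.8 − 2×34.1 = 22.0000
denominator: Q₃ − Q₁ = 67.4 − 22.8 = 44.6000
Bowley skewness = 22.0000 / 44.6000 ≈ 0.4933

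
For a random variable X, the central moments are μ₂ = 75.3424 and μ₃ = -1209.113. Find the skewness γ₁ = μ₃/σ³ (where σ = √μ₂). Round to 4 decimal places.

σ = √μ₂ = √75.3424 = 8.68000
σ³ = μ₂^(3/2) = 653.97203
γ₁ = μ₃/σ³ = -1209.113 / 653.97203 ≈ -1.8489

-1.8489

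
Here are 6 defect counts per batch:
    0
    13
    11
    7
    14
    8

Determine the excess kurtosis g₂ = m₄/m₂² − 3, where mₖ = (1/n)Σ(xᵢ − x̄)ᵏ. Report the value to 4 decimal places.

x̄ = 8.8333
Σ(xᵢ − x̄)² = 130.8333 ⇒ m₂ = 21.80556
Σ(xᵢ − x̄)⁴ = 7136.1528 ⇒ m₄ = 1189.35880
m₂² = 475.48225
g₂ = m₄/m₂² − 3 = 2.50137 − 3 ≈ -0.4986

-0.4986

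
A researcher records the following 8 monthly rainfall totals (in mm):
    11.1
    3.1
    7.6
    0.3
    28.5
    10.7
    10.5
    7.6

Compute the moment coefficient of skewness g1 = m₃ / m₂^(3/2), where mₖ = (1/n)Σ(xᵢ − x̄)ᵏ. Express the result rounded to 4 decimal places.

x̄ = (11.1 + 3.1 + 7.6 + 0.3 + 28.5 + 10.7 + 10.5 + 7.6) / 8 = 9.9250
deviations (xᵢ − x̄): 1.1750, -6.8250, -2.3250, -9.6250, 18.5750, 0.7750, 0.5750, -2.3250
Σ(xᵢ − x̄)² = 497.3750 ⇒ m₂ = 497.3750/8 = 62.17188
Σ(xᵢ − x̄)³ = 5176.5068 ⇒ m₃ = 5176.5068/8 = 647.06334
m₂^(3/2) = 62.17188^(1.5) = 490.21991
g1 = m₃ / m₂^(3/2) = 647.06334 / 490.21991 ≈ 1.3199

1.3199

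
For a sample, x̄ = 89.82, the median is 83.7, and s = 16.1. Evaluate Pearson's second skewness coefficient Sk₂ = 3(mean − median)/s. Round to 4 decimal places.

Sk₂ = 3(89.82 − 83.7) / 16.1 = 3 × 6.1200 / 16.1
    = 18.3600 / 16.1 ≈ 1.1404

1.1404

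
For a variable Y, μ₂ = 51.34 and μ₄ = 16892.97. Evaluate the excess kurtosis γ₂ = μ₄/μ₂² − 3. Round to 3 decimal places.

μ₂² = 51.34² = 2635.79560
μ₄/μ₂² = 16892.97 / 2635.79560 = 6.40906
γ₂ = 6.40906 − 3 ≈ 3.409

3.409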